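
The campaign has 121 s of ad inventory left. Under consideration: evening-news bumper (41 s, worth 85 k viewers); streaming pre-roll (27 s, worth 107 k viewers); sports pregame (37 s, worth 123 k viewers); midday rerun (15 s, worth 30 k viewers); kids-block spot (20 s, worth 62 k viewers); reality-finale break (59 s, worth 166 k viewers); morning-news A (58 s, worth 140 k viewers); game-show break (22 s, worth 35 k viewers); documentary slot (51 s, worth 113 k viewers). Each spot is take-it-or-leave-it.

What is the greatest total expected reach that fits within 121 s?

365

Taking the top-ratio spots first gives streaming pre-roll + sports pregame + midday rerun + kids-block spot + game-show break for 357 (121 s).
Replace sports pregame and game-show break with reality-finale break: the trade gains 8 net, giving 365 at 121 s.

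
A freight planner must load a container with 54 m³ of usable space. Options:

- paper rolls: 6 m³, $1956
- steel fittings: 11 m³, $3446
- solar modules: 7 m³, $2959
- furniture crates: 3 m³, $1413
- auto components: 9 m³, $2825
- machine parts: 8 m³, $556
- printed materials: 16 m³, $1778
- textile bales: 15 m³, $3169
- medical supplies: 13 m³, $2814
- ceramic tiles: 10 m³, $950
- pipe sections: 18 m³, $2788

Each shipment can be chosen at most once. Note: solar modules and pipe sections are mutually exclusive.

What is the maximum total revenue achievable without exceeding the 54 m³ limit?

15768

Filling by ratio: paper rolls + steel fittings + solar modules + furniture crates + auto components + medical supplies for 15413, with 5 m³ left unused.
The 13 m³ tied up in medical supplies is better spent on textile bales — total rises to 15768 (51 m³).
Runner-up paper rolls + steel fittings + solar modules + furniture crates + auto components + medical supplies tops out at 15413.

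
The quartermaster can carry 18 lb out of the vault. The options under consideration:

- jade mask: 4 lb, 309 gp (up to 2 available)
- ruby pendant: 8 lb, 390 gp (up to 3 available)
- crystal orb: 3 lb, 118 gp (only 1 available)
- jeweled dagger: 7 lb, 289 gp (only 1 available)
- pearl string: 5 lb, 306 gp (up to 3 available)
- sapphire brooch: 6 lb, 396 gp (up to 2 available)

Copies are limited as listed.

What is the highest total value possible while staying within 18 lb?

1230

A density-first pass picks 2×jade mask + crystal orb + sapphire brooch — 1132 at 17 lb.
Dropping crystal orb and sapphire brooch frees 9 lb; slotting in 2×pearl string (10 lb) lifts the total to 1230 at 18 lb.
That's the maximum — no swap from here does better than 1230.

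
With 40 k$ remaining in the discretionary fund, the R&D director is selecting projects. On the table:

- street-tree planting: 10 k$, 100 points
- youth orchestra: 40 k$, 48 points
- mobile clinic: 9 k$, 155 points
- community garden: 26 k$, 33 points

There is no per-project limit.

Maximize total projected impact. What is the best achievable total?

620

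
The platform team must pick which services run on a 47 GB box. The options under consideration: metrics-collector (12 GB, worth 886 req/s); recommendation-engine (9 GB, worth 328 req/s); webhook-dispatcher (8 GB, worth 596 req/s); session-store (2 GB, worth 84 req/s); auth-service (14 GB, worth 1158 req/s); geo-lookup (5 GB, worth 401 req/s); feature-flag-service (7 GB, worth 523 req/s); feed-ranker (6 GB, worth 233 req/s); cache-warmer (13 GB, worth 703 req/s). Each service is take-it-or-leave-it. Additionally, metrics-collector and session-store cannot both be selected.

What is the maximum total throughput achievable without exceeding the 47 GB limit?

3564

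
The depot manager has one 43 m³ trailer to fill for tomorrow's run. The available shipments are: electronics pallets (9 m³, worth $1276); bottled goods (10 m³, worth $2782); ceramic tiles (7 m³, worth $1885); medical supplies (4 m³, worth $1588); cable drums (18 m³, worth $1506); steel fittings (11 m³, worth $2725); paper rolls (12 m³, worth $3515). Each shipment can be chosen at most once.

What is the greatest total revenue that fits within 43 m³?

11046

The ratio ordering already packs tightly: electronics pallets + bottled goods + ceramic tiles + medical supplies + paper rolls, 42 m³, 11046.
The closest alternative, electronics pallets + ceramic tiles + medical supplies + steel fittings + paper rolls, reaches only 10989.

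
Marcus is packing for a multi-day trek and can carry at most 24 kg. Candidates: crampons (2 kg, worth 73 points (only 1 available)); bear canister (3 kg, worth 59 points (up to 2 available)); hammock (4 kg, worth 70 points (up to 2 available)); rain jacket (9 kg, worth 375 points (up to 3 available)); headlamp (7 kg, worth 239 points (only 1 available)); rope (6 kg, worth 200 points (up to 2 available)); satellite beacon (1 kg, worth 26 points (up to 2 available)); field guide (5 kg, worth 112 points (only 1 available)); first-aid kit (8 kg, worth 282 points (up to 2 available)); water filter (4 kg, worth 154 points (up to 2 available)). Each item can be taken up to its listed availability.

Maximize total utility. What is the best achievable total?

977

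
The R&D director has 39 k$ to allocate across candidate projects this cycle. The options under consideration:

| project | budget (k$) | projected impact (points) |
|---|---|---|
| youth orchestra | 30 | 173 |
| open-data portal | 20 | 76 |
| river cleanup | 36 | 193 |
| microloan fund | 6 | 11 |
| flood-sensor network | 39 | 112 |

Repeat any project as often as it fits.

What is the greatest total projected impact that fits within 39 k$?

193

Ranking by ratio (projected impact/k$): youth orchestra 5.77, river cleanup 5.36, open-data portal 3.80.
Filling by ratio: youth orchestra + microloan fund for 184, with 3 k$ left unused.
The 36 k$ tied up in youth orchestra and microloan fund is better spent on river cleanup — total rises to 193 (36 k$).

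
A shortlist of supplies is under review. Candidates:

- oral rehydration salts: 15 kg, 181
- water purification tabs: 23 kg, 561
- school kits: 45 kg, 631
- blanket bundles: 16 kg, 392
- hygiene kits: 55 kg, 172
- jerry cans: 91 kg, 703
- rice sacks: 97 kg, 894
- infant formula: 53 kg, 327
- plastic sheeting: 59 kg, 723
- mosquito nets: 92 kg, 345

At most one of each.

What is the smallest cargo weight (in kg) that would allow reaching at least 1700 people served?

99

Minimise kg subject to total people served ≥ 1700.
Taking oral rehydration salts + water purification tabs + school kits + blanket bundles gives 1765 (≥ 1700) for 99 kg.
No combination under 99 kg hits 1700.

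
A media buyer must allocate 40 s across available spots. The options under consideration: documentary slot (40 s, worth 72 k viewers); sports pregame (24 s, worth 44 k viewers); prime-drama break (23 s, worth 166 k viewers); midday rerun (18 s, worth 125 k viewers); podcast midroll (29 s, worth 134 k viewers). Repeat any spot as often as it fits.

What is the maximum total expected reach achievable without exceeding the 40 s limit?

250

By expected reach per s: prime-drama break 7.22, midday rerun 6.94, podcast midroll 4.62, sports pregame 1.83 lead.
The ratio heuristic lands on prime-drama break (166) but leaves 17 s idle.
Dropping prime-drama break frees 23 s; slotting in 2×midday rerun (36 s) lifts the total to 250 at 36 s.
That's the maximum — no swap from here does better than 250.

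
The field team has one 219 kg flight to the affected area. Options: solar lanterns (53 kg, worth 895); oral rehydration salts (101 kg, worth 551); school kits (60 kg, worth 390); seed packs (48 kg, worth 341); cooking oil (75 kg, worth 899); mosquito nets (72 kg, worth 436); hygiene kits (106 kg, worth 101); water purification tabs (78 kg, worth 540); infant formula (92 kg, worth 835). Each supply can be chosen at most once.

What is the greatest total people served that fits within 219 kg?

2334

Ranking by ratio (people served/kg): solar lanterns 16.89, cooking oil 11.99, infant formula 9.08.
Filling by ratio: solar lanterns + seed packs + cooking oil for 2135, with 43 kg left unused.
Replace seed packs with water purification tabs: the trade gains 199 net, giving 2334 at 206 kg.
The spare 13 kg is too small for any remaining supply, and no exchange beats 2334.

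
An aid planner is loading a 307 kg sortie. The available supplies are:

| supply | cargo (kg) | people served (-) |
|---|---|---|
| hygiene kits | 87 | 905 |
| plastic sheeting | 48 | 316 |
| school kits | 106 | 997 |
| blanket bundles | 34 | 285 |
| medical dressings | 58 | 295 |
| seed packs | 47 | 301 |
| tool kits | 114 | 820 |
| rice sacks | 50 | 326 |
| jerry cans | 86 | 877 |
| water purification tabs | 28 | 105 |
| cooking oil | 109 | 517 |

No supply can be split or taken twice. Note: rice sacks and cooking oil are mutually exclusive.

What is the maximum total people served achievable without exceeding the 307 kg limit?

2884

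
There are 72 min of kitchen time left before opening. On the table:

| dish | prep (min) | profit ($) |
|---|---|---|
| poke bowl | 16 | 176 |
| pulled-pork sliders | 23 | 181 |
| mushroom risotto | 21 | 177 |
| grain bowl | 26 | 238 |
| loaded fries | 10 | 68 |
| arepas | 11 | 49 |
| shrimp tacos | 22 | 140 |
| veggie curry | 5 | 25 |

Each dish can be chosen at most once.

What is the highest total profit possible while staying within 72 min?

Filling by ratio: poke bowl + mushroom risotto + grain bowl + veggie curry for 616, with 4 min left unused.
The 21 min tied up in mushroom risotto is better spent on pulled-pork sliders — total rises to 620 (70 min).
The spare 2 min is too small for any remaining dish, and no exchange beats 620.

620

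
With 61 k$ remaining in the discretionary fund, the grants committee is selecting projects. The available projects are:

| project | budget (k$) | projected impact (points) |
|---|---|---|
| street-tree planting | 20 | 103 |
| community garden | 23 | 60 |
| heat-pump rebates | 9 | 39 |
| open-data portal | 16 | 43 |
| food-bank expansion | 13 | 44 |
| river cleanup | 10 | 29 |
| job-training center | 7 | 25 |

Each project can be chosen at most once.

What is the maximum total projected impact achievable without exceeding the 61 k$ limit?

240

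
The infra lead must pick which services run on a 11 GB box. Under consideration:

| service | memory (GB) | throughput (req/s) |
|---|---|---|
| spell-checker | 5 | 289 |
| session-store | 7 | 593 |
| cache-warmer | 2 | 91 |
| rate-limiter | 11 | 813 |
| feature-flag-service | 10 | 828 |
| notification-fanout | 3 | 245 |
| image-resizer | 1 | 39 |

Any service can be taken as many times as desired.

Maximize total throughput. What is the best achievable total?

Session-store + notification-fanout + image-resizer uses 11 of the 11 GB and totals 877.
Every other selection either busts 11 GB or fails to beat 877.

877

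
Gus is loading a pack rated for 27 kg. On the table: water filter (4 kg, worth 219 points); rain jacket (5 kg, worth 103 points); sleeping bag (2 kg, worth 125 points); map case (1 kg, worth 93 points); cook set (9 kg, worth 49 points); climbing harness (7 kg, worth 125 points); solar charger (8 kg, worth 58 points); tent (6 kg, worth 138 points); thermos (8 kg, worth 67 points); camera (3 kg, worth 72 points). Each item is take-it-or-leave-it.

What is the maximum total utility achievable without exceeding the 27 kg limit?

By utility per kg: map case 93.00, sleeping bag 62.50, water filter 54.75 lead.
Taking the top-ratio items first gives water filter + rain jacket + sleeping bag + map case + tent + camera for 750 (21 kg).
Replace camera with climbing harness: the trade gains 53 net, giving 803 at 25 kg.
The closest alternative, water filter + rain jacket + sleeping bag + climbing harness + tent + camera, reaches only 782.

803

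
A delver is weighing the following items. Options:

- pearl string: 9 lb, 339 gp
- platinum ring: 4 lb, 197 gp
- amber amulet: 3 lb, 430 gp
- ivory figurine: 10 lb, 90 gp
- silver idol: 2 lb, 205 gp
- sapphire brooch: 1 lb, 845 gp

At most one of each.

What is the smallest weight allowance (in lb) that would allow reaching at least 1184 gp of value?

Look for the lowest-weight combination reaching 1184.
Taking amber amulet + sapphire brooch gives 1275 (≥ 1184) for 4 lb.
No combination under 4 lb hits 1184.

4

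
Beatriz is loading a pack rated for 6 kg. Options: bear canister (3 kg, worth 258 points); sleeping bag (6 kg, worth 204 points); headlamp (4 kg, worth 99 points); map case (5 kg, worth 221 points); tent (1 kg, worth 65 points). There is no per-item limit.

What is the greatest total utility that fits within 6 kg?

516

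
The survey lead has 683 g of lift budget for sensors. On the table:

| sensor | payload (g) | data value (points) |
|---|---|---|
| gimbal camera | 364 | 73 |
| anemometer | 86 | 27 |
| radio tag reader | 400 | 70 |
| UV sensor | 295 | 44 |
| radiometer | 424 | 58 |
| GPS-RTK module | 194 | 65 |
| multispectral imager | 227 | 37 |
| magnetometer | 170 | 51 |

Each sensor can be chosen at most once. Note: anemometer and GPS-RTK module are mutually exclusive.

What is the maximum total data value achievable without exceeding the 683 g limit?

160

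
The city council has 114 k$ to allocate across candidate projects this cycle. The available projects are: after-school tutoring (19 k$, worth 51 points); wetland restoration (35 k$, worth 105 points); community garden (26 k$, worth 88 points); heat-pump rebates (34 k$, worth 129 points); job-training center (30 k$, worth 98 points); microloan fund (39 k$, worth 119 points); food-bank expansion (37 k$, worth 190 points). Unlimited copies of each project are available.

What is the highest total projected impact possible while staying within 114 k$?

570

3×food-bank expansion uses 111 of the 114 k$ and totals 570.
The spare 3 k$ is too small for any remaining project, and no exchange beats 570.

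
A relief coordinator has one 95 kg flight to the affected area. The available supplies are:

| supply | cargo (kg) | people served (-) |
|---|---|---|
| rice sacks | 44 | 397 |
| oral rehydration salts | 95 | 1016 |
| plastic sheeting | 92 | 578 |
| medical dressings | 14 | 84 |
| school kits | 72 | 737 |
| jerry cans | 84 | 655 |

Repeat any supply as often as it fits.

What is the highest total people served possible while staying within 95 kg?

1016

The ratio ordering already packs tightly: oral rehydration salts, 95 kg, 1016.
That's the maximum — no swap from here does better than 1016.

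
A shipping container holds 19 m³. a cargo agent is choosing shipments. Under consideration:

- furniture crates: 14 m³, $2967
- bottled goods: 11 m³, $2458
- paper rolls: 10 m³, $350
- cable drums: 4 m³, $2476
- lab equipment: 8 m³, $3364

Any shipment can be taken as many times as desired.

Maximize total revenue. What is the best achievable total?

9904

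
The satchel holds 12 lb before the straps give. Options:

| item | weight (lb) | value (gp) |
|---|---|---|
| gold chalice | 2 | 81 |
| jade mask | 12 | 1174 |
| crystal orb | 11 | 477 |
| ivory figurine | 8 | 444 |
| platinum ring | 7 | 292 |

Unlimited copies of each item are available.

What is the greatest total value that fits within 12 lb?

Density check — jade mask 97.83, ivory figurine 55.50, crystal orb 43.36 are the best per lb.
Best packing: jade mask — 12 lb, 1174 total.
That's the maximum — no swap from here does better than 1174.

1174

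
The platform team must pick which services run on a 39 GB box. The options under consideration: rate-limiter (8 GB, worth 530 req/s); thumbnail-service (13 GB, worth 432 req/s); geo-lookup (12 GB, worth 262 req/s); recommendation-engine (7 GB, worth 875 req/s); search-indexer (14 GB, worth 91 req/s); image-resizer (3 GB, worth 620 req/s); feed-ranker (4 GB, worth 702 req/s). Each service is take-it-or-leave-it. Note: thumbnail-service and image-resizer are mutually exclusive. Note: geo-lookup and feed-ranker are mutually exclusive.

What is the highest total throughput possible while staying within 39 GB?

2818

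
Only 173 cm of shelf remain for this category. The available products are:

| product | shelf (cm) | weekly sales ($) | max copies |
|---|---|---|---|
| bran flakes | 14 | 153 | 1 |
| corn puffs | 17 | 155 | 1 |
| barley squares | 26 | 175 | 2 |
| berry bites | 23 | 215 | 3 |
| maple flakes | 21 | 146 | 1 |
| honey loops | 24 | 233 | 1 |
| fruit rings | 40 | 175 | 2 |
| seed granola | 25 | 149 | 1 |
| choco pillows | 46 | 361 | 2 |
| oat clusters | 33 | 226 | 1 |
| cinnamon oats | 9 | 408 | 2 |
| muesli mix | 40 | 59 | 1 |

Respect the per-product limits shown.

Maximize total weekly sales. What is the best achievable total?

2208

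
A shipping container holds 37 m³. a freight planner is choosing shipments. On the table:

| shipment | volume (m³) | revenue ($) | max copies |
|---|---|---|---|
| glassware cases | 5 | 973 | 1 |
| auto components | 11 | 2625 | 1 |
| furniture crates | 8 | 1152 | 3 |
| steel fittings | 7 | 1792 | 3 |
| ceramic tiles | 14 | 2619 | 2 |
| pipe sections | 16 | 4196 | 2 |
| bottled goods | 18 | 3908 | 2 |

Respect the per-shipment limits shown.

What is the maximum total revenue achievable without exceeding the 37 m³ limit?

A density-first pass picks glassware cases + 2×pipe sections — 9365 at 37 m³.
Replace glassware cases and pipe sections with 3×steel fittings: the trade gains 207 net, giving 9572 at 37 m³.
Every other selection either busts 37 m³ or exceeds an availability limit or fails to beat 9572.

9572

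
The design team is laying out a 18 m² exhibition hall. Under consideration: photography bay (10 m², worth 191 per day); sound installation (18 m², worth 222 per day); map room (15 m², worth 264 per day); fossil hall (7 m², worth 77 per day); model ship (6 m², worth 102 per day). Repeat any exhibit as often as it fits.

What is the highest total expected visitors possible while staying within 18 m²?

Filling by ratio: photography bay + model ship for 293, with 2 m² left unused.
Dropping photography bay frees 10 m²; slotting in 2×model ship (12 m²) lifts the total to 306 at 18 m².
Every other selection either busts 18 m² or fails to beat 306.

306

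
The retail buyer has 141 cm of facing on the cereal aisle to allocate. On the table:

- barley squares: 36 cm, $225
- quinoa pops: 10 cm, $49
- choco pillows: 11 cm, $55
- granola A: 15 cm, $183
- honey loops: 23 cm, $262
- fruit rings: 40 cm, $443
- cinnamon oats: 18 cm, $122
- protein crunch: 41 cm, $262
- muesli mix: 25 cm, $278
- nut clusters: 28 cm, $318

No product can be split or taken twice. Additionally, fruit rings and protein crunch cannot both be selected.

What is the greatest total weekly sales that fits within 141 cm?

1533

Quinoa pops + granola A + honey loops + fruit rings + muesli mix + nut clusters uses 141 of the 141 cm and totals 1533.
An exhaustive check of the 1024 subsets confirms 1533.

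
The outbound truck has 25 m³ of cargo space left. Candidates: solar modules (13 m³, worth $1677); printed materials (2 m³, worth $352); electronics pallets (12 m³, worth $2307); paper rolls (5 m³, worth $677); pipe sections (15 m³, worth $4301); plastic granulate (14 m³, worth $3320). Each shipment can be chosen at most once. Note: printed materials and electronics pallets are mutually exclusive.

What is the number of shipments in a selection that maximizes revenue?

The maximum revenue within 25 m³ is 5330.
For example printed materials + paper rolls + pipe sections achieves it, using 22 m³.
Any selection reaching 5330 contains exactly 3 shipments.

3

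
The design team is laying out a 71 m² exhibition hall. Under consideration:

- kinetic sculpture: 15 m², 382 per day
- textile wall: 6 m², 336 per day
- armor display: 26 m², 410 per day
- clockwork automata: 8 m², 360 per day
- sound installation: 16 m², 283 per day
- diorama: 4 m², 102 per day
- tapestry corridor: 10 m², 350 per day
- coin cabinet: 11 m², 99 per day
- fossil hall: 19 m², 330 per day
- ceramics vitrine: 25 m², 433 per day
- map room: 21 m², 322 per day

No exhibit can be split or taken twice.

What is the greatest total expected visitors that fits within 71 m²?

A density-first pass picks kinetic sculpture + textile wall + clockwork automata + sound installation + diorama + tapestry corridor + coin cabinet — 1912 at 70 m².
Dropping sound installation and coin cabinet frees 27 m²; slotting in ceramics vitrine (25 m²) lifts the total to 1963 at 68 m².
The closest alternative, kinetic sculpture + textile wall + armor display + clockwork automata + diorama + tapestry corridor, reaches only 1940.

1963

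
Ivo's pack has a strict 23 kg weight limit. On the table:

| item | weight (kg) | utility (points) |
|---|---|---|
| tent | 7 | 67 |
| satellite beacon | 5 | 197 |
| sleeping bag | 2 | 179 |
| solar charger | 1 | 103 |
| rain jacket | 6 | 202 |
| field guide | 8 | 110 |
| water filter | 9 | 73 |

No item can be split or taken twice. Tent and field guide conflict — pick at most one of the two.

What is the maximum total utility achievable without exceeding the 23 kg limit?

Best packing: satellite beacon + sleeping bag + solar charger + rain jacket + field guide — 22 kg, 791 total.
Every other selection either busts 23 kg or breaks a pairing rule or fails to beat 791.

791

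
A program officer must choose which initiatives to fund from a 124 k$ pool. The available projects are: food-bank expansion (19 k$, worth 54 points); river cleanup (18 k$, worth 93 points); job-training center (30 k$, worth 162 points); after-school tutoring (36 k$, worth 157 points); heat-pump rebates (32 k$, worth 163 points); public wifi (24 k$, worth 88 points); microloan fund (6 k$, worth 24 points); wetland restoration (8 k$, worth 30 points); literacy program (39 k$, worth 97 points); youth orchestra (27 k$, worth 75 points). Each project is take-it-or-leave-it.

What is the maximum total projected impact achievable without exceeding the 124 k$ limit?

Filling by ratio: river cleanup + job-training center + after-school tutoring + heat-pump rebates + microloan fund for 599, with 2 k$ left unused.
The 6 k$ tied up in microloan fund is better spent on wetland restoration — total rises to 605 (124 k$).
An exhaustive check of the 1024 subsets confirms 605.

605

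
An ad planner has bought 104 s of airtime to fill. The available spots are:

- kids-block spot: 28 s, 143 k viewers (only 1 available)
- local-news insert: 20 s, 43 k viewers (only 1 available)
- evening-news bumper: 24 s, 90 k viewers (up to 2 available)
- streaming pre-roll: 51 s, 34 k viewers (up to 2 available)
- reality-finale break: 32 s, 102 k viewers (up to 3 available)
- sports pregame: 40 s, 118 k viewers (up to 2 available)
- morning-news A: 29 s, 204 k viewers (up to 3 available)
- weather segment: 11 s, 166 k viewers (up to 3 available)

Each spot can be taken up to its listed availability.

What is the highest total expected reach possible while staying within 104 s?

Best packing: 2×morning-news A + 3×weather segment — 91 s, 906 total.

906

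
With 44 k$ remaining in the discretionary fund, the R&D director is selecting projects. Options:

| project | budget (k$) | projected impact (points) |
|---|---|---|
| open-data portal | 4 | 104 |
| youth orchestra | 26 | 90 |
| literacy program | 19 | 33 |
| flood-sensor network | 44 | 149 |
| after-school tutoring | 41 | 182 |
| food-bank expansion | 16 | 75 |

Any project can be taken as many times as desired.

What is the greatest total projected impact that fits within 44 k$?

Best packing: 11×open-data portal — 44 k$, 1144 total.
Every other selection either busts 44 k$ or fails to beat 1144.

1144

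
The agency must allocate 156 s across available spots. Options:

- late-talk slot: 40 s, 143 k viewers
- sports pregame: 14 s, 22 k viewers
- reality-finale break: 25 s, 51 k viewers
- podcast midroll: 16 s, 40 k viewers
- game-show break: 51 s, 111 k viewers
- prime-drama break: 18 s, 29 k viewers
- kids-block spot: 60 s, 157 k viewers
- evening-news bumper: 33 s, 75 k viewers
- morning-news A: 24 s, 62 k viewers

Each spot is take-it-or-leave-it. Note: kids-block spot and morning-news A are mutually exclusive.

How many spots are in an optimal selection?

Best achievable expected reach is 415.
For example late-talk slot + podcast midroll + kids-block spot + evening-news bumper achieves it, using 149 s.
Every optimal selection uses 4 spots.

4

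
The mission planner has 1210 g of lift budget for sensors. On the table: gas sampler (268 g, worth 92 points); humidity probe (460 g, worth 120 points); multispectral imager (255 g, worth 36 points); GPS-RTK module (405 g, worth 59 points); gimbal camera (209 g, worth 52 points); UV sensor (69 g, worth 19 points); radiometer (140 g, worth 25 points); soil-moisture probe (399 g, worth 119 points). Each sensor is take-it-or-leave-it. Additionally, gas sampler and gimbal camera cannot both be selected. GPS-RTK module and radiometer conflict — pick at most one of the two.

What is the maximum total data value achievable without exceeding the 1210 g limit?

Ranking by ratio (data value/g): gas sampler 0.34, soil-moisture probe 0.30, UV sensor 0.28, humidity probe 0.26.
Best packing: gas sampler + humidity probe + UV sensor + soil-moisture probe — 1196 g, 350 total.

350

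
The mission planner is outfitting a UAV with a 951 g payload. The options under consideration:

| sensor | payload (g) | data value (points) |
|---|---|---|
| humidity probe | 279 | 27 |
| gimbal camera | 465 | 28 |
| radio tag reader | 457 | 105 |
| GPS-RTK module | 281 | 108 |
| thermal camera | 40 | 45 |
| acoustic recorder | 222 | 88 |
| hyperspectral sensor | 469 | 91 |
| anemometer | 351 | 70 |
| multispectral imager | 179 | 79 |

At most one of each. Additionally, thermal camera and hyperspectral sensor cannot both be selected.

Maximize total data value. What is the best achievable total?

320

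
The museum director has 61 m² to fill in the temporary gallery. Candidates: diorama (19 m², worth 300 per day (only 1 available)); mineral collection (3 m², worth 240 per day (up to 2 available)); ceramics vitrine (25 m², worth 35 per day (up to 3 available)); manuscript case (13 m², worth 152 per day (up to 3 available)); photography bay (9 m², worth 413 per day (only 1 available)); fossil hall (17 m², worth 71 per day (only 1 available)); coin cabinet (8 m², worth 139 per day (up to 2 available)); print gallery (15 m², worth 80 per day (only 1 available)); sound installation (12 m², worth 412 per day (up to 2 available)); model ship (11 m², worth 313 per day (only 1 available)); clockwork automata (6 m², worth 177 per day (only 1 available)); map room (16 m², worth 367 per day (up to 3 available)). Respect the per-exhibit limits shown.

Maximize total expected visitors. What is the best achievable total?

By expected visitors per m²: mineral collection 80.00, photography bay 45.89, sound installation 34.33 lead.
Filling by ratio: 2×mineral collection + photography bay + 2×sound installation + model ship + clockwork automata for 2207, with 5 m² left unused.
Dropping model ship frees 11 m²; slotting in map room (16 m²) lifts the total to 2261 at 61 m².

2261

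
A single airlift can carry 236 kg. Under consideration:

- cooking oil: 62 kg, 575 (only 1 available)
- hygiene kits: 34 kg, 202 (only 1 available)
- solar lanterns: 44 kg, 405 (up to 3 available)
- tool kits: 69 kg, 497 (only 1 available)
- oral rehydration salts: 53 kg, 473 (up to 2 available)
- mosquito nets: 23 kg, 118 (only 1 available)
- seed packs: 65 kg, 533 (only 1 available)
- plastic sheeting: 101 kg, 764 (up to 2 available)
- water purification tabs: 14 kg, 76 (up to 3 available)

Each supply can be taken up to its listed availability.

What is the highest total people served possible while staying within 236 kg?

2054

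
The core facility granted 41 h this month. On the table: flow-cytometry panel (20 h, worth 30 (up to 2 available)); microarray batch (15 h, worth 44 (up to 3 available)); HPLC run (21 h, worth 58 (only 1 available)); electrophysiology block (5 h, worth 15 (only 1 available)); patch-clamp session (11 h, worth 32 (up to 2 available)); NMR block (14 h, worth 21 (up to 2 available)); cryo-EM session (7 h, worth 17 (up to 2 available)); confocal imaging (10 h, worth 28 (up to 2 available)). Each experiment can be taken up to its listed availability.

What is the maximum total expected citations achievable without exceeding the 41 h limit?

120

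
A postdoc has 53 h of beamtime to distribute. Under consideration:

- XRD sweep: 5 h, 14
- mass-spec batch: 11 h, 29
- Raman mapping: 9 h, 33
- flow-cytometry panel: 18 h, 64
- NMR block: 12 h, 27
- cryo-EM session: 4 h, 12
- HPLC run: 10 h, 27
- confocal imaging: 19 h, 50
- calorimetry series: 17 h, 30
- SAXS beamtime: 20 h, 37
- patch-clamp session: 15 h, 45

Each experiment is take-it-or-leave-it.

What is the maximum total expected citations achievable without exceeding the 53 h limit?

171

A density-first pass picks XRD sweep + Raman mapping + flow-cytometry panel + cryo-EM session + patch-clamp session — 168 at 51 h.
Replace XRD sweep and cryo-EM session with mass-spec batch: the trade gains 3 net, giving 171 at 53 h.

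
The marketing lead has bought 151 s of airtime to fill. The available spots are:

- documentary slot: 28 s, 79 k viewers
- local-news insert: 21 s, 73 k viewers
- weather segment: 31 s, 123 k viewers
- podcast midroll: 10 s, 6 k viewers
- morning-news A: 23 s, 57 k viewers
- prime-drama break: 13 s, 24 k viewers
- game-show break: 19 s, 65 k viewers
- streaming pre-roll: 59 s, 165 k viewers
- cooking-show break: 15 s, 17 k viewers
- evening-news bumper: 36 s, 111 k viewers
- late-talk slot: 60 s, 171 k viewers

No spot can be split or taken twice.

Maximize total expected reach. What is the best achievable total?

Filling by ratio: documentary slot + local-news insert + weather segment + prime-drama break + game-show break + evening-news bumper for 475, with 3 s left unused.
The 60 s tied up in documentary slot and prime-drama break and game-show break is better spent on late-talk slot — total rises to 478 (148 s).

478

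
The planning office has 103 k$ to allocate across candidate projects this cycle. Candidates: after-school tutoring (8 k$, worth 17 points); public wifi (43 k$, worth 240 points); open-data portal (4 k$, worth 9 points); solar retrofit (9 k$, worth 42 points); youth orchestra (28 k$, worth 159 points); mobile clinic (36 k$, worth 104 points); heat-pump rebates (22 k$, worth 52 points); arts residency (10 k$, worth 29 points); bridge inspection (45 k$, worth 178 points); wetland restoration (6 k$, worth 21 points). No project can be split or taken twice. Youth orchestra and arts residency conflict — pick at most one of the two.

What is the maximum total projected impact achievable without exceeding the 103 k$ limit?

493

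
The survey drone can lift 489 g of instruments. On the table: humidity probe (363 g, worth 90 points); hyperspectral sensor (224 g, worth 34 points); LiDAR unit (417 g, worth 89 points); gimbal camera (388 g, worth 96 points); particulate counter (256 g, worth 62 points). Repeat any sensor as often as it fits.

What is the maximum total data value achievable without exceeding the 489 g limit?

96

Filling by ratio: humidity probe for 90, with 126 g left unused.
The 363 g tied up in humidity probe is better spent on hyperspectral sensor + particulate counter — total rises to 96 (480 g).
Nothing else within 489 g beats 96.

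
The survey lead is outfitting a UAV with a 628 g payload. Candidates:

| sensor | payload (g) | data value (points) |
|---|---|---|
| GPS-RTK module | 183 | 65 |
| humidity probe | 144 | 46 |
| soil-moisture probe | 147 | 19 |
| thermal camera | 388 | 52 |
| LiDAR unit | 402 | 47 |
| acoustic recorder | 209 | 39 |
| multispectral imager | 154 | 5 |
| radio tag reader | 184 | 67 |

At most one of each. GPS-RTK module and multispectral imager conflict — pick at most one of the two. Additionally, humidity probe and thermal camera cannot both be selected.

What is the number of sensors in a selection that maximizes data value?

Best achievable data value is 178.
For example GPS-RTK module + humidity probe + radio tag reader achieves it, using 511 g.
Any selection reaching 178 contains exactly 3 sensors.

3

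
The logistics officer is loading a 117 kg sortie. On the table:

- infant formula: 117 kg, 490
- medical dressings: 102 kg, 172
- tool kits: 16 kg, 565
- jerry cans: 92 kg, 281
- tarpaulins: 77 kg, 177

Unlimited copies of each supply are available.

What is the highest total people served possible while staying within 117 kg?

3955

Ranking by ratio (people served/kg): tool kits 35.31, infant formula 4.19, jerry cans 3.05, tarpaulins 2.30.
The ratio ordering already packs tightly: 7×tool kits, 112 kg, 3955.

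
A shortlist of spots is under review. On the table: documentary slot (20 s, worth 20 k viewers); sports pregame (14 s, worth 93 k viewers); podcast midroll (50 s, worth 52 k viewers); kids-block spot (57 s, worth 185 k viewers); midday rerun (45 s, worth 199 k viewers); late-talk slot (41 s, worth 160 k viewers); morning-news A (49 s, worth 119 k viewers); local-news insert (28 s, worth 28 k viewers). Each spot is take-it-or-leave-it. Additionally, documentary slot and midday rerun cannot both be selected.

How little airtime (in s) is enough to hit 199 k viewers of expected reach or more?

45

Minimise s subject to total expected reach ≥ 199.
midday rerun reaches 199 using 45 s.
Any bundle with less than 45 s falls short of 199.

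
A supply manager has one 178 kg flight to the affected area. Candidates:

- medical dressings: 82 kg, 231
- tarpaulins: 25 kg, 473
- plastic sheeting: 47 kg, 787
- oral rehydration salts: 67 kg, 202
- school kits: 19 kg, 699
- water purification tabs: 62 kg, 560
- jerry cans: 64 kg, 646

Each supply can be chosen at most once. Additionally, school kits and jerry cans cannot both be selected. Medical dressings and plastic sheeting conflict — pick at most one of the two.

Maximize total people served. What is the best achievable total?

2519

Density check — school kits 36.79, tarpaulins 18.92, plastic sheeting 16.74 are the best per kg.
Taking tarpaulins + plastic sheeting + school kits + water purification tabs: 153 kg used, 2519 in people served.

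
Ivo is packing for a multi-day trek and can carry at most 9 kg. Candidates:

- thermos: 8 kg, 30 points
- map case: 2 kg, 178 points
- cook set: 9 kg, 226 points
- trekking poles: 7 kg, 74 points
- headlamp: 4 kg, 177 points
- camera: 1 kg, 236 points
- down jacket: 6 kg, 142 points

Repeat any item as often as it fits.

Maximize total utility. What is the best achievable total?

Ranking by ratio (utility/kg): camera 236.00, map case 89.00, headlamp 44.25.
9×camera uses 9 of the 9 kg and totals 2124.

2124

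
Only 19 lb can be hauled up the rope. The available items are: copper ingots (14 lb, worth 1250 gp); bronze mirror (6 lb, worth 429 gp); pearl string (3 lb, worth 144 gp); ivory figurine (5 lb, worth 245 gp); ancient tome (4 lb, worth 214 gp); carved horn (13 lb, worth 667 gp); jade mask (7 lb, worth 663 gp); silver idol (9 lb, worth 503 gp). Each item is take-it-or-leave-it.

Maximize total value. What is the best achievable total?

By value per lb: jade mask 94.71, copper ingots 89.29, bronze mirror 71.50, silver idol 55.89 lead.
Taking the top-ratio items first gives bronze mirror + ancient tome + jade mask for 1306 (17 lb).
But copper ingots + ivory figurine fits in 19 lb and reaches 1495.

1495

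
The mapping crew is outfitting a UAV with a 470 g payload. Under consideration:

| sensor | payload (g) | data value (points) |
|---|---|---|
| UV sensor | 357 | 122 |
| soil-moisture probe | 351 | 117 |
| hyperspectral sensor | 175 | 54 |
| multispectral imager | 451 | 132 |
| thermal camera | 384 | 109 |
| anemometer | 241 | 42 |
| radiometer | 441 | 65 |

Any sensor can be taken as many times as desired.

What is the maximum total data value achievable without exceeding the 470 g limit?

132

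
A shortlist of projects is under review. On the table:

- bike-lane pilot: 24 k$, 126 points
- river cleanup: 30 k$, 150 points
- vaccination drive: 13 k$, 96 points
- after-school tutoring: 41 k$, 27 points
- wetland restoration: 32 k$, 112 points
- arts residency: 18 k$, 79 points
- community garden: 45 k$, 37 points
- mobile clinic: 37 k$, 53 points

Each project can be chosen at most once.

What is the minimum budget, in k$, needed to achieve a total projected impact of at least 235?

Need the lightest bundle worth ≥ 235.
Taking river cleanup + vaccination drive gives 246 (≥ 235) for 43 k$.
Any bundle with less than 43 k$ falls short of 235.

43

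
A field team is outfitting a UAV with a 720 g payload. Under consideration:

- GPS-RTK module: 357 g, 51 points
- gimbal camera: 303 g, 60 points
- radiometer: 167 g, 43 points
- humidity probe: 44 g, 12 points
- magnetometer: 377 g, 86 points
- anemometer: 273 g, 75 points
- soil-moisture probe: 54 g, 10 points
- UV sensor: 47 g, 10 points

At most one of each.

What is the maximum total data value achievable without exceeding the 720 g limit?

Greedy by ratio would take radiometer + humidity probe + anemometer + soil-moisture probe + UV sensor: 585 g used, total 150.
Dropping radiometer and soil-moisture probe and UV sensor frees 268 g; slotting in magnetometer (377 g) lifts the total to 173 at 694 g.

173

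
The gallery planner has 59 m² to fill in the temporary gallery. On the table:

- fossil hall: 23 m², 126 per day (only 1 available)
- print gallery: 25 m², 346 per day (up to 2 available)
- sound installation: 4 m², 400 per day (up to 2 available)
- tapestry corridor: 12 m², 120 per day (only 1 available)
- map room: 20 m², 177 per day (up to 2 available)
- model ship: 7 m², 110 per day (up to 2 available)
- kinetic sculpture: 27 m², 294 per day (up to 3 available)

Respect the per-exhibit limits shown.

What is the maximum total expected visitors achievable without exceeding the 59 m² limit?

Taking the top-ratio exhibits first gives print gallery + 2×sound installation + tapestry corridor + 2×model ship for 1486 (59 m²).
The 26 m² tied up in tapestry corridor and 2×model ship is better spent on print gallery — total rises to 1492 (58 m²).
That's the maximum — no swap from here does better than 1492.

1492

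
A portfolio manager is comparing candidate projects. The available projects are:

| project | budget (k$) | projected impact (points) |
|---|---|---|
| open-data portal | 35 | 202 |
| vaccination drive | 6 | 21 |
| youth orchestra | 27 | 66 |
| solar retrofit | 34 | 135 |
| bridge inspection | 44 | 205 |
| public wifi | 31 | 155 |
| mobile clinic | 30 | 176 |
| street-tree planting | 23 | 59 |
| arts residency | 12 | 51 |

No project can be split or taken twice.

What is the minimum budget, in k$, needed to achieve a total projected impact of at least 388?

Look for the lowest-budget combination reaching 388.
Taking open-data portal + vaccination drive + mobile clinic gives 399 (≥ 388) for 71 k$.
No combination under 71 k$ hits 388.

71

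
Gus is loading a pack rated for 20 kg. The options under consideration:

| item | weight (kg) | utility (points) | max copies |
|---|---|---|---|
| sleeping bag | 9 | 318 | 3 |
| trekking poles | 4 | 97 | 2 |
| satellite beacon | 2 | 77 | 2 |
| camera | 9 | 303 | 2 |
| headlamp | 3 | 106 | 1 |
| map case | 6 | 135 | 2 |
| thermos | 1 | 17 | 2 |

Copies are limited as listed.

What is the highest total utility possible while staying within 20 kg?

713

A density-first pass picks sleeping bag + trekking poles + 2×satellite beacon + headlamp — 675 at 20 kg.
Replace trekking poles and satellite beacon and headlamp with sleeping bag: the trade gains 38 net, giving 713 at 20 kg.
That's the maximum — no swap from here does better than 713.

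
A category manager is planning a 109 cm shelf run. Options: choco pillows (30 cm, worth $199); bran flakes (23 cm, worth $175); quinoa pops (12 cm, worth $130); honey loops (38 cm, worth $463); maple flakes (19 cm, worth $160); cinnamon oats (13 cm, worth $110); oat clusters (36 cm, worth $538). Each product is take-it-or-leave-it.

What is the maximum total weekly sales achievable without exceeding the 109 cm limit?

1306

Ranking by ratio (weekly sales/cm): oat clusters 14.94, honey loops 12.18, quinoa pops 10.83.
Taking the top-ratio products first gives quinoa pops + honey loops + cinnamon oats + oat clusters for 1241 (99 cm).
The 13 cm tied up in cinnamon oats is better spent on bran flakes — total rises to 1306 (109 cm).
No other feasible combination exceeds 1306.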